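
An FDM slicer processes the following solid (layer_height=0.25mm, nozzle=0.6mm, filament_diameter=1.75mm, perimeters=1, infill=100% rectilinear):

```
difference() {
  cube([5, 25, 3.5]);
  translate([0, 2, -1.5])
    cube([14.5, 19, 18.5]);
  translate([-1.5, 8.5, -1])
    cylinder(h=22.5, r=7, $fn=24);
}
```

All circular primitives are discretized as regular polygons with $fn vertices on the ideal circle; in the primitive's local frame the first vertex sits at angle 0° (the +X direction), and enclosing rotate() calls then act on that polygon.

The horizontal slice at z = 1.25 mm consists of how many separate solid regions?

At z = 1.25 mm: the cube (footprint 5×25) is included at this height; the 14.5×19 cube at (0, 2) contributes its full rectangle; the r=7 cylinder at (-1.5, 8.5) contributes a regular 24-gon of circumradius 7; Taking the first minus the rest: starting from the 5×25 cube, the 14.5×19 cube at (0, 2) partially overlaps it — only the 95.00 mm² overlap (of its 275.50 mm²) is removed, clipping the outline; the r=7 cylinder at (-1.5, 8.5) partially overlaps it — only the 0.17 mm² overlap (of its 152.19 mm²) is removed, clipping the outline — 2 connected regions. The result has 2 disconnected regions.

2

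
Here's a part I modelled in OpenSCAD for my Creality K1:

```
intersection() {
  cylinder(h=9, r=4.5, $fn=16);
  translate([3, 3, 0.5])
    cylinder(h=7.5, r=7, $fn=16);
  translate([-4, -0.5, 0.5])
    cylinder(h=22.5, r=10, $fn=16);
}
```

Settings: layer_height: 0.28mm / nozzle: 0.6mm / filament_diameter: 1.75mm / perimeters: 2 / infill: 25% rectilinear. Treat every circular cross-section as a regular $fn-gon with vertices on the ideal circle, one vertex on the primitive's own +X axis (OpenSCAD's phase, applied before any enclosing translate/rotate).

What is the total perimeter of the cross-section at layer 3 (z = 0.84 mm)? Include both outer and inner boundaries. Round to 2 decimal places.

At z = 0.84 mm: the r=4.5 cylinder contributes a regular 16-gon of circumradius 4.5 (perimeter = 2·16·4.500·sin(180°/16) = 28.09 mm); the cylinder at (3, 3): section is a regular 16-gon, circumradius r=7 (perimeter = 2·16·7.000·sin(180°/16) = 43.70 mm); the r=10 cylinder at (-4, -0.5) gives a regular 16-gon of circumradius 10 (constant along its height) (perimeter = 2·16·10.000·sin(180°/16) = 62.43 mm); After intersecting: the r=7 cylinder at (3, 3) partially overlaps the r=4.5 cylinder; clipping to the common part keeps 50.00 mm²; the running intersection lies inside the r=10 cylinder at (-4, -0.5), so it is kept whole — boundary = 25.70 mm. Overall, the cross-section is a single solid region. Total boundary length (outer) = 25.70 mm.

25.70 mm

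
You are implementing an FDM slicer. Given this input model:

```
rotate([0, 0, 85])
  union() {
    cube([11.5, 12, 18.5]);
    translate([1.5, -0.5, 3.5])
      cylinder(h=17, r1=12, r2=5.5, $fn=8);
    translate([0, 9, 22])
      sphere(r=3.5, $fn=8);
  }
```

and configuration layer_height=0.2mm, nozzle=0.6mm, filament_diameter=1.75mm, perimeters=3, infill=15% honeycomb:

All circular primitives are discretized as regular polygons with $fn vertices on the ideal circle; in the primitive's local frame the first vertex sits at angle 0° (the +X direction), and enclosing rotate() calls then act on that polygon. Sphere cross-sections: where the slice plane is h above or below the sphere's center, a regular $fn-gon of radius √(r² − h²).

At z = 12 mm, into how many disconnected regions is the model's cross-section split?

At z = 12 mm: the cube is present — its section is the full 11.5×12 rectangle; the cone at (1.5, -0.5) (r1=12→r2=5.5) has section circumradius 8.750 here — a regular 8-gon; the sphere at (0, 9) is absent (|z−center|=10.000 > r=3.5); Taking the union: the regions partially overlap (shared area 61.72 mm²), so overlapping operands fuse into one piece — 1 connected region; (whole slice rotated 85° about Z — lengths, areas and connectivity unchanged). The result has 1 disconnected region.

1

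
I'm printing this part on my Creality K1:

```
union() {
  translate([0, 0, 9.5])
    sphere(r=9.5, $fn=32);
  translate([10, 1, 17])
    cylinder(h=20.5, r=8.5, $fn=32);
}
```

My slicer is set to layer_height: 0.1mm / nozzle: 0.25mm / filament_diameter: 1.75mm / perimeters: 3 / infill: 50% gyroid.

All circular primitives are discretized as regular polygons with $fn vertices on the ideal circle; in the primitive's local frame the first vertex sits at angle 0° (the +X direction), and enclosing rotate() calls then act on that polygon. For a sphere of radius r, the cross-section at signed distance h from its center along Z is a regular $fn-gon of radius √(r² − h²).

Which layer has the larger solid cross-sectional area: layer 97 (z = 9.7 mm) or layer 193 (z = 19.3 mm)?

Layer 97 (z = 9.7): the r=9.5 sphere contributes a regular 32-gon of circumradius √(9.5²−0.2²) = 9.498 (area = (32/2)·9.498²·sin(360°/32) = 281.59 mm²); the cylinder at (10, 1) is not intersected at this z (z outside [17, 37.5]); Merging all regions: only the r=9.5 sphere is present, so the union is just that shape — area = 281.59 mm². So its area = 281.59 mm². Layer 193 (z = 19.3): the sphere does not reach this height (|z−center|=9.800 > r=9.5); the r=8.5 cylinder at (10, 1) contributes a regular 32-gon of circumradius 8.5 (area = (32/2)·8.500²·sin(360°/32) = 225.52 mm²); Merging all regions: only the r=8.5 cylinder at (10, 1) is present, so the union is just that shape — area = 225.52 mm². So its area = 225.52 mm². Layer 97 is larger (281.59 vs 225.52 mm²).

layer 97 (z = 9.7 mm)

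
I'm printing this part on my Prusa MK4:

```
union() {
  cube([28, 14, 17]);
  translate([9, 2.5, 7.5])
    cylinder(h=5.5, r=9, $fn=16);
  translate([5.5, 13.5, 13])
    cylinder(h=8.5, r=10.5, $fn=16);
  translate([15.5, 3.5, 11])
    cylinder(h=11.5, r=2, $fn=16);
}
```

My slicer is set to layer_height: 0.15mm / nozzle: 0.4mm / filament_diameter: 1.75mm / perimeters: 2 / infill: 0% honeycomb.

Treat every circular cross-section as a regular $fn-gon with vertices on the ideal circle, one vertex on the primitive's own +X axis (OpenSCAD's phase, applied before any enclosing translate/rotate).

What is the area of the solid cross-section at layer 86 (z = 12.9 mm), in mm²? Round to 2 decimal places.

At z = 12.9 mm: the cube (footprint 28×14) is included at this height (area 392.00 mm²); the cylinder at (9, 2.5): section is a regular 16-gon, circumradius r=9 (area = (16/2)·9.000²·sin(360°/16) = 247.98 mm²); the cylinder at (5.5, 13.5) does not reach this height (z outside [13, 21.5]); the r=2 cylinder at (15.5, 3.5) gives a regular 16-gon of circumradius 2 (constant along its height) (area = (16/2)·2.000²·sin(360°/16) = 12.25 mm²); Combining (union): the regions partially overlap — summed areas 652.22 mm² minus the doubly-counted overlap 179.99 mm² gives 472.23 mm² — area = 472.23 mm². Overall, the cross-section is a single solid region. Net area = 472.23 mm².

472.23 mm²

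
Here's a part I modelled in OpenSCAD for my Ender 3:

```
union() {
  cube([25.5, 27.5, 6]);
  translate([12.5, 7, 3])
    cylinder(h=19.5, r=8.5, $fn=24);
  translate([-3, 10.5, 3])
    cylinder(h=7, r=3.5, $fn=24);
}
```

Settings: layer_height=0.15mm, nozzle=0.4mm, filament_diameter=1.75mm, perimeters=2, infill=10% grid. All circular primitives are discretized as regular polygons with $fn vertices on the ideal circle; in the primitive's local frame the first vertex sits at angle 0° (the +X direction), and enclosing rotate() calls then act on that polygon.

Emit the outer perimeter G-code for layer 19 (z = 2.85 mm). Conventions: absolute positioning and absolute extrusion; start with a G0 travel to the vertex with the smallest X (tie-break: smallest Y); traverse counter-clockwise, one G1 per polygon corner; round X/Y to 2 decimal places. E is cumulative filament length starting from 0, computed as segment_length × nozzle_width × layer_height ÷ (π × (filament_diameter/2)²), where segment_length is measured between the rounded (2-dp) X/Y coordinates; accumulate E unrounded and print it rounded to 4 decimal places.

At z = 2.85 mm: the 25.5×27.5 cube contributes its full rectangle; the cylinder at (12.5, 7) is not intersected at this z (z outside [3, 22.5]); the cylinder at (-3, 10.5) is absent (z outside [3, 10]); Taking the union: only the 25.5×27.5 cube is present, so the union is just that shape — 1 connected region. The outline is a single polygon with 4 vertices. Extrusion per mm of travel: 0.4 × 0.15 / (π × 0.875²) = 0.024945. Accumulating E over each segment gives final E = 2.6442.

G0 X0.00 Y0.00 Z2.85
G1 X25.50 Y0.00 E0.6361
G1 X25.50 Y27.50 E1.3221
G1 X0.00 Y27.50 E1.9582
G1 X0.00 Y0.00 E2.6442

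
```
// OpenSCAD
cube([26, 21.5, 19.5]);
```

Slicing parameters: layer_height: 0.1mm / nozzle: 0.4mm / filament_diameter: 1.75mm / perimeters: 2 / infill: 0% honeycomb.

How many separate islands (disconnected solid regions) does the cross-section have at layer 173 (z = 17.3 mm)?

At z = 17.3 mm: the cube (footprint 26×21.5) is included at this height. Overall, the cross-section is a single solid region. Island count = 1.

1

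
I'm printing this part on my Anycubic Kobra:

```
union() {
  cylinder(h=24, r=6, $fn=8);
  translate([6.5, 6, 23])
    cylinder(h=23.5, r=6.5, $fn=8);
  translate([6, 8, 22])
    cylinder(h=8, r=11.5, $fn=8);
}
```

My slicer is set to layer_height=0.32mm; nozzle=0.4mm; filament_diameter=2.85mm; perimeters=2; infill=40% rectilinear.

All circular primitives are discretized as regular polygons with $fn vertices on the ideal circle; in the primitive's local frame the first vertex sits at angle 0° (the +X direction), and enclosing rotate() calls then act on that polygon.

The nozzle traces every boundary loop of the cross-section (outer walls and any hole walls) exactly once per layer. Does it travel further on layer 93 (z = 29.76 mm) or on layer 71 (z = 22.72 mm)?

Layer 93 (z = 29.76): the cylinder is absent (z outside [0, 24]); the r=6.5 cylinder at (6.5, 6) gives a regular 8-gon of circumradius 6.5 (constant along its height) (perimeter = 2·8·6.500·sin(180°/8) = 39.80 mm); the r=11.5 cylinder at (6, 8) contributes a regular 8-gon of circumradius 11.5 (perimeter = 2·8·11.500·sin(180°/8) = 70.41 mm); Merging all regions: the r=6.5 cylinder at (6.5, 6) lies entirely inside the r=11.5 cylinder at (6, 8), so the union is just the r=11.5 cylinder at (6, 8) — boundary = 70.41 mm. So its perimeter = 70.41 mm. Layer 71 (z = 22.72): the cylinder: section is a regular 8-gon, circumradius r=6 (perimeter = 2·8·6.000·sin(180°/8) = 36.74 mm); the cylinder at (6.5, 6) is absent (z outside [23, 46.5]); the cylinder at (6, 8): section is a regular 8-gon, circumradius r=11.5 (perimeter = 2·8·11.500·sin(180°/8) = 70.41 mm); Combining (union): the regions partially overlap (shared area 54.78 mm²), so the edge portions inside another operand are dropped and the merged outline is re-measured after clipping — boundary = 78.11 mm. So its perimeter = 78.11 mm. Layer 71 is larger (78.11 vs 70.41 mm).

layer 71 (z = 22.72 mm)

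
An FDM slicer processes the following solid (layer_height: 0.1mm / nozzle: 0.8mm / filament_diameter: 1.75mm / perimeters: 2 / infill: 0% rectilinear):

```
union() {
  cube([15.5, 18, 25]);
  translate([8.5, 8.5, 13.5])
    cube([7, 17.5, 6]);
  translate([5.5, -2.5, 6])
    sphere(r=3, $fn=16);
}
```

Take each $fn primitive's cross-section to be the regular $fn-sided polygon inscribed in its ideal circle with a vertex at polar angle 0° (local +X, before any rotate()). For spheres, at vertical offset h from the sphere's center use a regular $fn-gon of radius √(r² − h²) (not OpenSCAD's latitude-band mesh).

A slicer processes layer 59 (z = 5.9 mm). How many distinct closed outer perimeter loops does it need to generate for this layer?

At z = 5.9 mm: the 15.5×18 cube contributes its full rectangle; the cube at (8.5, 8.5) is not intersected at this z (z outside [13.5, 19.5]); the r=3 sphere at (5.5, -2.5) contributes a regular 16-gon of circumradius √(3²−0.1²) = 2.998; Taking the union: the regions partially overlap (shared area 0.99 mm²), so overlapping operands fuse into one piece — 1 connected region. The result has 1 disconnected region.

1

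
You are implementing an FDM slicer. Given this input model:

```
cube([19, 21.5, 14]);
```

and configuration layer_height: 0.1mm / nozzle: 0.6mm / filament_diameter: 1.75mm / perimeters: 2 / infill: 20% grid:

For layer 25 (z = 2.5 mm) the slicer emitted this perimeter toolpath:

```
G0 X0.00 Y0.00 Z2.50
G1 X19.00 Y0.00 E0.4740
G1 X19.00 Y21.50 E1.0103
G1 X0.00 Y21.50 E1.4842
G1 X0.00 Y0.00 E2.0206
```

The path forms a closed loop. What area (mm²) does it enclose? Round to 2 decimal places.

408.50 mm²

Apply the shoelace formula to the sequence of (X, Y) vertices; enclosed area = 408.50 mm².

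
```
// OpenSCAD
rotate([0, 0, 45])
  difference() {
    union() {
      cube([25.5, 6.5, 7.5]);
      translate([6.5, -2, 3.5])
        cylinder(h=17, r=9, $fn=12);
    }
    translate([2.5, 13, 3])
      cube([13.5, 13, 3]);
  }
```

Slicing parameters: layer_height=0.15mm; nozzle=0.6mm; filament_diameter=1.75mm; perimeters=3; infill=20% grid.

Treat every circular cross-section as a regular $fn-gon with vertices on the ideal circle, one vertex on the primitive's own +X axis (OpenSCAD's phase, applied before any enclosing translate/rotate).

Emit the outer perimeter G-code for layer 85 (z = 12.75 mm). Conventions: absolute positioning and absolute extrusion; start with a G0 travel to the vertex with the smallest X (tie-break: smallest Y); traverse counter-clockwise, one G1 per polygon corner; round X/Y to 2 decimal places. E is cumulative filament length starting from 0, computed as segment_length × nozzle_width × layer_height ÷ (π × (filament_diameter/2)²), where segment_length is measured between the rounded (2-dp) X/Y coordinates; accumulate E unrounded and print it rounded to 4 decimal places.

G0 X-2.68 Y0.85 Z12.75
G1 X-0.35 Y-3.18 E0.1742
G1 X3.68 Y-5.51 E0.3484
G1 X8.34 Y-5.51 E0.5227
G1 X12.37 Y-3.18 E0.6969
G1 X14.70 Y0.85 E0.8711
G1 X14.70 Y5.51 E1.0455
G1 X12.37 Y9.55 E1.2200
G1 X8.34 Y11.88 E1.3942
G1 X3.68 Y11.88 E1.5685
G1 X-0.35 Y9.55 E1.7427
G1 X-2.68 Y5.51 E1.9172
G1 X-2.68 Y0.85 E2.0916

At z = 12.75 mm: the cube does not reach this height (z outside [0, 7.5]); the r=9 cylinder at (6.5, -2) gives a regular 12-gon of circumradius 9 (constant along its height); Merging all regions: only the r=9 cylinder at (6.5, -2) is present, so the union is just that shape — 1 connected region; the cube at (2.5, 13) does not reach this height (z outside [3, 6]); Subtracting the remaining from the first: none of the subtracted shapes is present at this height, so that combined region is unchanged — 1 connected region; (whole slice rotated 45° about Z — lengths, areas and connectivity unchanged). The outline is a single polygon with 12 vertices. Extrusion per mm of travel: 0.6 × 0.15 / (π × 0.875²) = 0.037418. Accumulating E over each segment gives final E = 2.0916.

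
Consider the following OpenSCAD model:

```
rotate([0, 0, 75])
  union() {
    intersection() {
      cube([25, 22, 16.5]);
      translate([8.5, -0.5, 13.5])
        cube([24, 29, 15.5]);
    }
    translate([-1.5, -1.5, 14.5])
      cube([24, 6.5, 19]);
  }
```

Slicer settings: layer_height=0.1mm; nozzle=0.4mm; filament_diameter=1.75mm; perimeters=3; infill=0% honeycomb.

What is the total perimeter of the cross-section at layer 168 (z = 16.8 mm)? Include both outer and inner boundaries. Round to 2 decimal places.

At z = 16.8 mm: the cube is absent (z outside [0, 16.5]); the cube at (8.5, -0.5) is present — its section is the full 24×29 rectangle (perimeter 106.00 mm); Taking the intersection: at least one operand is absent at this height, so nothing remains; the cube at (-1.5, -1.5) (footprint 24×6.5) is included at this height (perimeter 61.00 mm); Merging all regions: only the 24×6.5 cube at (-1.5, -1.5) is present, so the union is just that shape — boundary = 61.00 mm; (whole slice rotated 75° about Z — lengths, areas and connectivity unchanged). Overall, the cross-section is a single solid region. Total boundary length (outer) = 61.00 mm.

61.00 mm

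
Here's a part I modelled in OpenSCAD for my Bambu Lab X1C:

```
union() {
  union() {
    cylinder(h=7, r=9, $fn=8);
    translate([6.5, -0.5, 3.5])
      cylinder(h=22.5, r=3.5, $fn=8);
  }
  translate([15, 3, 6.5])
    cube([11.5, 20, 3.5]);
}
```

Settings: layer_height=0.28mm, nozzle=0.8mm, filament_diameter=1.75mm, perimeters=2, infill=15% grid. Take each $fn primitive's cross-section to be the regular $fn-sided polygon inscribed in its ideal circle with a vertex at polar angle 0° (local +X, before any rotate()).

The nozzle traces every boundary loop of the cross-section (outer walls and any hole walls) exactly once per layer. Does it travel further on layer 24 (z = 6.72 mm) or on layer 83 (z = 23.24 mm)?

layer 24 (z = 6.72 mm)

Layer 24 (z = 6.72): the r=9 cylinder gives a regular 8-gon of circumradius 9 (constant along its height) (perimeter = 2·8·9.000·sin(180°/8) = 55.11 mm); the r=3.5 cylinder at (6.5, -0.5) contributes a regular 8-gon of circumradius 3.5 (perimeter = 2·8·3.500·sin(180°/8) = 21.43 mm); Taking the union: the regions partially overlap (shared area 29.07 mm²), so the edge portions inside another operand are dropped and the merged outline is re-measured after clipping — boundary = 56.64 mm; the 11.5×20 cube at (15, 3) contributes its full rectangle (perimeter 63.00 mm); Combining (union): the 2 present regions are separate (no shared area or edge), so areas and boundary lengths simply add and each stays a separate island — boundary = 119.64 mm. So its perimeter = 119.64 mm. Layer 83 (z = 23.24): the cylinder is absent (z outside [0, 7]); the r=3.5 cylinder at (6.5, -0.5) contributes a regular 8-gon of circumradius 3.5 (perimeter = 2·8·3.500·sin(180°/8) = 21.43 mm); Combining (union): only the r=3.5 cylinder at (6.5, -0.5) is present, so the union is just that shape — boundary = 21.43 mm; the cube at (15, 3) does not reach this height (z outside [6.5, 10]); Taking the union: only the result so far is present, so the union is just that shape — boundary = 21.43 mm. So its perimeter = 21.43 mm. Layer 24 is larger (119.64 vs 21.43 mm).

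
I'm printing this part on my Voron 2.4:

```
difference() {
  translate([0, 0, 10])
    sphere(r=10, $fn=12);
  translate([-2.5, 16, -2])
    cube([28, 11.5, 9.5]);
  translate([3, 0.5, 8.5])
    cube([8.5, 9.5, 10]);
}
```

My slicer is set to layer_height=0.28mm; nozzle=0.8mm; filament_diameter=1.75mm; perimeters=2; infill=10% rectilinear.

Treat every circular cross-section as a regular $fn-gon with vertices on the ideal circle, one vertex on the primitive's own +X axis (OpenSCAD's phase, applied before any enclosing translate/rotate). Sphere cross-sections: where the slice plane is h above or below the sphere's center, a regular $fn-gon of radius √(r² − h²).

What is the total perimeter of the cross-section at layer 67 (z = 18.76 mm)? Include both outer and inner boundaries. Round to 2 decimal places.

At z = 18.76 mm: the r=10 sphere contributes a regular 12-gon of circumradius √(10²−8.76²) = 4.823 (perimeter = 2·12·4.823·sin(180°/12) = 29.96 mm); the cube at (-2.5, 16) is absent (z outside [-2, 7.5]); the cube at (3, 0.5) does not reach this height (z outside [8.5, 18.5]); Subtracting the remaining from the first: none of the subtracted shapes is present at this height, so the r=10 sphere is unchanged — boundary = 29.96 mm. Overall, the cross-section is a single solid region. Total boundary length (outer) = 29.96 mm.

29.96 mm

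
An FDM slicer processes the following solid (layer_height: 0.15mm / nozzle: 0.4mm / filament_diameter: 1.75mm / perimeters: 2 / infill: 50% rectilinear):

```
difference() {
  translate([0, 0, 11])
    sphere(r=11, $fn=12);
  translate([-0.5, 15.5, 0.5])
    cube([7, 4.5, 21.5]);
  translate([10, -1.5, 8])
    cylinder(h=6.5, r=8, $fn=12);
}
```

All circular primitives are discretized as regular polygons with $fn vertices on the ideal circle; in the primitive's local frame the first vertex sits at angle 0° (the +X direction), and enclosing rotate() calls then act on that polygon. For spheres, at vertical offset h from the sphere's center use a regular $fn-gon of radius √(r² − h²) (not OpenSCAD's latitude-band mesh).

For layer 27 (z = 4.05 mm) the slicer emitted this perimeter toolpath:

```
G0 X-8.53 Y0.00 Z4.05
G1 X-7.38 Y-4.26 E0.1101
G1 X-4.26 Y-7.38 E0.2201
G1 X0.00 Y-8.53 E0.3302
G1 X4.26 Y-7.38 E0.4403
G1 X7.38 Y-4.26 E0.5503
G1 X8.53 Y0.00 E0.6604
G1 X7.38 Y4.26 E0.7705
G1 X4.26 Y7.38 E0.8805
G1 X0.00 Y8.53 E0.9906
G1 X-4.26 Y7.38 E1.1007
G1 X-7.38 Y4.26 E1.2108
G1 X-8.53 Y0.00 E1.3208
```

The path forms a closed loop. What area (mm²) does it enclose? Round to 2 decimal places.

Apply the shoelace formula to the sequence of (X, Y) vertices; enclosed area = 217.98 mm².

217.98 mm²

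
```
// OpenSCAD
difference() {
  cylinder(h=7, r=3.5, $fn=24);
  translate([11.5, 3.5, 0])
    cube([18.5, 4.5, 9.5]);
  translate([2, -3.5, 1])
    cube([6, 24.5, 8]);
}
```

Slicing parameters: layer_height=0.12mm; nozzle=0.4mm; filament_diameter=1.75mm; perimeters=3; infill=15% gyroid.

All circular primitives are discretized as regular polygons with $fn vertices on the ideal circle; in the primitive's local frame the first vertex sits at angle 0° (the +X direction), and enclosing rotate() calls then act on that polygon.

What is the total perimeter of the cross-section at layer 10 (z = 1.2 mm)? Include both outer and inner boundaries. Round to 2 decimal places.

20.93 mm

At z = 1.2 mm: the cylinder: section is a regular 24-gon, circumradius r=3.5 (perimeter = 2·24·3.500·sin(180°/24) = 21.93 mm); the 18.5×4.5 cube at (11.5, 3.5) contributes its full rectangle (perimeter 46.00 mm); the cube at (2, -3.5) is present — its section is the full 6×24.5 rectangle (perimeter 61.00 mm); After the difference (first − rest): starting from the r=3.5 cylinder, the 18.5×4.5 cube at (11.5, 3.5) misses the remaining region (no effect); the 6×24.5 cube at (2, -3.5) partially overlaps it — only the 5.91 mm² overlap (of its 147.00 mm²) is removed, clipping the outline — boundary = 20.93 mm. Overall, the cross-section is a single solid region. Total boundary length (outer) = 20.93 mm.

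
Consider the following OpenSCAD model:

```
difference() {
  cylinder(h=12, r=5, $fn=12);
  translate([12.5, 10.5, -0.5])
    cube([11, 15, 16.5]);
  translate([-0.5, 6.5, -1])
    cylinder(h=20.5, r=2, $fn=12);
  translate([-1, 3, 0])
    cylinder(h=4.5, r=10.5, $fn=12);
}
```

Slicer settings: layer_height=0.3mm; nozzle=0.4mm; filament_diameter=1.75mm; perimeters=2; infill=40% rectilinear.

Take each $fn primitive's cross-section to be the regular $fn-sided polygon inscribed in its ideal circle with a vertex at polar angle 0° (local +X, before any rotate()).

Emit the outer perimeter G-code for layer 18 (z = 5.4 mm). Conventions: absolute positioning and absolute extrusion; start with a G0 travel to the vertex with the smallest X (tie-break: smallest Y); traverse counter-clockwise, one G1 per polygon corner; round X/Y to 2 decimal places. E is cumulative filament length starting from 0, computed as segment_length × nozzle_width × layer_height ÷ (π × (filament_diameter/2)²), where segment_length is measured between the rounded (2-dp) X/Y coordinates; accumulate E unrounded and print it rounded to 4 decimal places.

At z = 5.4 mm: the r=5 cylinder contributes a regular 12-gon of circumradius 5; the cube at (12.5, 10.5) is present — its section is the full 11×15 rectangle; the r=2 cylinder at (-0.5, 6.5) contributes a regular 12-gon of circumradius 2; the cylinder at (-1, 3) is absent (z outside [0, 4.5]); Taking the first minus the rest: starting from the r=5 cylinder, the 11×15 cube at (12.5, 10.5) misses the remaining region (no effect); the r=2 cylinder at (-0.5, 6.5) partially overlaps it — only the 0.43 mm² overlap (of its 12.00 mm²) is removed, clipping the outline — 1 connected region. The outline is a single polygon with 15 vertices. Extrusion per mm of travel: 0.4 × 0.3 / (π × 0.875²) = 0.049890. Accumulating E over each segment gives final E = 1.5510.

G0 X-5.00 Y0.00 Z5.40
G1 X-4.33 Y-2.50 E0.1291
G1 X-2.50 Y-4.33 E0.2582
G1 X0.00 Y-5.00 E0.3874
G1 X2.50 Y-4.33 E0.5165
G1 X4.33 Y-2.50 E0.6456
G1 X5.00 Y0.00 E0.7747
G1 X4.33 Y2.50 E0.9039
G1 X2.50 Y4.33 E1.0330
G1 X0.58 Y4.85 E1.1322
G1 X0.50 Y4.77 E1.1379
G1 X-0.50 Y4.50 E1.1895
G1 X-1.18 Y4.68 E1.2246
G1 X-2.50 Y4.33 E1.2928
G1 X-4.33 Y2.50 E1.4219
G1 X-5.00 Y0.00 E1.5510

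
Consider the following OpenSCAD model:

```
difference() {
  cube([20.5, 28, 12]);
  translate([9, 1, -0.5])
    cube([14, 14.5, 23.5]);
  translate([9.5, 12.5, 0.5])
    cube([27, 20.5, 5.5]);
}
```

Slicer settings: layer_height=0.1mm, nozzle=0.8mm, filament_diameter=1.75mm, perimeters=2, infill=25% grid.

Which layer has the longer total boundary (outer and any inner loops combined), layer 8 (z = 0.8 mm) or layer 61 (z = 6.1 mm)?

layer 61 (z = 6.1 mm)

Layer 8 (z = 0.8): the 20.5×28 cube contributes its full rectangle (perimeter 97.00 mm); the cube at (9, 1) is present — its section is the full 14×14.5 rectangle (perimeter 57.00 mm); the 27×20.5 cube at (9.5, 12.5) contributes its full rectangle (perimeter 95.00 mm); Taking the first minus the rest: starting from the 20.5×28 cube, the 14×14.5 cube at (9, 1) partially overlaps it — only the 166.75 mm² overlap (of its 203.00 mm²) is removed, clipping the outline; the 27×20.5 cube at (9.5, 12.5) partially overlaps it — only the 137.50 mm² overlap (of its 553.50 mm²) is removed, clipping the outline — boundary = 98.00 mm. So its perimeter = 98.00 mm. Layer 61 (z = 6.1): the 20.5×28 cube contributes its full rectangle (perimeter 97.00 mm); the 14×14.5 cube at (9, 1) contributes its full rectangle (perimeter 57.00 mm); the cube at (9.5, 12.5) does not reach this height (z outside [0.5, 6]); After the difference (first − rest): starting from the 20.5×28 cube, the 14×14.5 cube at (9, 1) partially overlaps it — only the 166.75 mm² overlap (of its 203.00 mm²) is removed, clipping the outline — boundary = 120.00 mm. So its perimeter = 120.00 mm. Layer 61 is larger (120.00 vs 98.00 mm).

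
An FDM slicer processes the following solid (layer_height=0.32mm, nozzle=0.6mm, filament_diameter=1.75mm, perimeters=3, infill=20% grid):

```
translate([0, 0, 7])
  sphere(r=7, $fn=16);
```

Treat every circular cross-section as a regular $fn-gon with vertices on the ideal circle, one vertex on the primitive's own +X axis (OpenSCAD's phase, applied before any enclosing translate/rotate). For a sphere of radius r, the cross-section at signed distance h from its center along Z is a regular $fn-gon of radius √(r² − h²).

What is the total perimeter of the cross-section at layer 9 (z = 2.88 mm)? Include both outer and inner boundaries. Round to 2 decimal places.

35.33 mm

At z = 2.88 mm: the r=7 sphere contributes a regular 16-gon of circumradius √(7²−4.12²) = 5.659 (perimeter = 2·16·5.659·sin(180°/16) = 35.33 mm). Overall, the cross-section is a single solid region. Total boundary length (outer) = 35.33 mm.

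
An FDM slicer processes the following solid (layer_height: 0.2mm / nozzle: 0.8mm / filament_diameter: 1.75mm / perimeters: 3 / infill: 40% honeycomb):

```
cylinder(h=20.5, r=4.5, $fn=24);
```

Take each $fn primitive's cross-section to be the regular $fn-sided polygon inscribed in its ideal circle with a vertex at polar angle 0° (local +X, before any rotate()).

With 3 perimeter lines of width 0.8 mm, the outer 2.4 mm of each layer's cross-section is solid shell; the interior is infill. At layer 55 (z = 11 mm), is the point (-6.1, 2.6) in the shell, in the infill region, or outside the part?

At z = 11 mm: the cylinder: section is a regular 24-gon, circumradius r=4.5. Overall, the cross-section is a single solid region. The nearest boundary edge runs (-3.90, 2.25)→(-4.35, 1.16); distance from the point to it = 2.17 mm. The point is not inside any of the regions above, so it lies outside the cross-section (2.17 mm from the nearest boundary).

outside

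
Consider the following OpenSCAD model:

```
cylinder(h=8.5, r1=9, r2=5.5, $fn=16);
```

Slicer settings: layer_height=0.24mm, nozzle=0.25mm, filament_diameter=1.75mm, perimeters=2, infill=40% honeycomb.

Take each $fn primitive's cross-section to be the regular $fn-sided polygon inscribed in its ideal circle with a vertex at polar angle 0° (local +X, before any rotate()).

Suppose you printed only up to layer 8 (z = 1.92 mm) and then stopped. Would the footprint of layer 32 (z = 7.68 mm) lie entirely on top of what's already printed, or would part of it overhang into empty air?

Compare the two slices. At z = 1.92: the cone contributes a regular 16-gon of circumradius 8.209 (interpolated between r1=9 and r2=5.5 at t=0.226) (area = (16/2)·8.209²·sin(360°/16) = 206.33 mm²). At z = 7.68: the cone: at t=0.904 of its height the radius interpolates to r₁+(r₂−r₁)t = 5.838, giving a regular 16-gon of that circumradius (area = (16/2)·5.838²·sin(360°/16) = 104.33 mm²). Checking containment: the cross-section at z = 7.68 is a subset of the cross-section at z = 1.92.

entirely on top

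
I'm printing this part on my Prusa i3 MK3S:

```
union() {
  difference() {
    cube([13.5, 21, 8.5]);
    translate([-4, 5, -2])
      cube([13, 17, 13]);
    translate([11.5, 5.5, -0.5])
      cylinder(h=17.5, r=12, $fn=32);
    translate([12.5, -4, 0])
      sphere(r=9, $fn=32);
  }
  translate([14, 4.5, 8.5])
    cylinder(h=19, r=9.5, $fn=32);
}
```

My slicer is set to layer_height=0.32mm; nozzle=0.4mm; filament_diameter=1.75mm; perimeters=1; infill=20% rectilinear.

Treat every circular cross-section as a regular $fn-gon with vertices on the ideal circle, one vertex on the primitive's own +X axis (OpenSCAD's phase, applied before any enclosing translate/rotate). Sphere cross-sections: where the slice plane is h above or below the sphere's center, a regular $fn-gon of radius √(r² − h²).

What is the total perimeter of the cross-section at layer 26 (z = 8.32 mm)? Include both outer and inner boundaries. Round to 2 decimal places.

At z = 8.32 mm: the cube is present — its section is the full 13.5×21 rectangle (perimeter 69.00 mm); the cube at (-4, 5) (footprint 13×17) is included at this height (perimeter 60.00 mm); the r=12 cylinder at (11.5, 5.5) contributes a regular 32-gon of circumradius 12 (perimeter = 2·32·12.000·sin(180°/32) = 75.28 mm); the sphere at (12.5, -4): section is a regular 32-gon, circumradius = √(r²−h²) = √(9²−8.32²) = 3.432 (perimeter = 2·32·3.432·sin(180°/32) = 21.53 mm); After the difference (first − rest): starting from the 13.5×21 cube, the 13×17 cube at (-4, 5) partially overlaps it — only the 144.00 mm² overlap (of its 221.00 mm²) is removed, clipping the outline; the r=12 cylinder at (11.5, 5.5) partially overlaps it — only the 122.37 mm² overlap (of its 449.49 mm²) is removed, clipping the outline; the r=9 sphere at (12.5, -4) misses the remaining region (no effect) — boundary = 22.13 mm; the cylinder at (14, 4.5) is not intersected at this z (z outside [8.5, 27.5]); Taking the union: only the result so far is present, so the union is just that shape — boundary = 22.13 mm. Overall, the cross-section has 2 separate islands. Total boundary length (outer) = 22.13 mm.

22.13 mm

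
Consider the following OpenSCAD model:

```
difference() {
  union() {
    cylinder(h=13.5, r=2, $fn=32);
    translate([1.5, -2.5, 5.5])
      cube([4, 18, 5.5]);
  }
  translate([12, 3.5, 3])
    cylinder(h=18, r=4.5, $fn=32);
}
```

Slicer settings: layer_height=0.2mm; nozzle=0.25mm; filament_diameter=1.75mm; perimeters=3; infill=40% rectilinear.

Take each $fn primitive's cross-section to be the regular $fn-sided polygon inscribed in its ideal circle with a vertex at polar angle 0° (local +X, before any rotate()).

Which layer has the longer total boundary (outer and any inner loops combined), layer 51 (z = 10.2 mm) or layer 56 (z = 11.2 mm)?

Layer 51 (z = 10.2): the cylinder: section is a regular 32-gon, circumradius r=2 (perimeter = 2·32·2.000·sin(180°/32) = 12.55 mm); the cube at (1.5, -2.5) (footprint 4×18) is included at this height (perimeter 44.00 mm); Merging all regions: the regions partially overlap (shared area 0.89 mm²), so the edge portions inside another operand are dropped and the merged outline is re-measured after clipping — boundary = 51.06 mm; the cylinder at (12, 3.5): section is a regular 32-gon, circumradius r=4.5 (perimeter = 2·32·4.500·sin(180°/32) = 28.23 mm); After the difference (first − rest): starting from that combined region, the r=4.5 cylinder at (12, 3.5) misses the remaining region (no effect) — boundary = 51.06 mm. So its perimeter = 51.06 mm. Layer 56 (z = 11.2): the cylinder: section is a regular 32-gon, circumradius r=2 (perimeter = 2·32·2.000·sin(180°/32) = 12.55 mm); the cube at (1.5, -2.5) is absent (z outside [5.5, 11]); Merging all regions: only the r=2 cylinder is present, so the union is just that shape — boundary = 12.55 mm; the r=4.5 cylinder at (12, 3.5) gives a regular 32-gon of circumradius 4.5 (constant along its height) (perimeter = 2·32·4.500·sin(180°/32) = 28.23 mm); After the difference (first − rest): starting from the result so far, the r=4.5 cylinder at (12, 3.5) misses the remaining region (no effect) — boundary = 12.55 mm. So its perimeter = 12.55 mm. Layer 51 is larger (51.06 vs 12.55 mm).

layer 51 (z = 10.2 mm)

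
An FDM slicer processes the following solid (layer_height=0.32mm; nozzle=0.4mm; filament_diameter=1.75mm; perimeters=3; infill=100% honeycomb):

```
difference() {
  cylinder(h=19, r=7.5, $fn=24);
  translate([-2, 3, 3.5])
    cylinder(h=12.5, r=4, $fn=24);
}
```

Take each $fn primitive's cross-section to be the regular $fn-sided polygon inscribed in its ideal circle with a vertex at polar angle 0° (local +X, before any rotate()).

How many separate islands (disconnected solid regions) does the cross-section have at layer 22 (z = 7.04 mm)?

1

At z = 7.04 mm: the r=7.5 cylinder gives a regular 24-gon of circumradius 7.5 (constant along its height); the r=4 cylinder at (-2, 3) contributes a regular 24-gon of circumradius 4; Taking the first minus the rest: starting from the r=7.5 cylinder, the r=4 cylinder at (-2, 3) partially overlaps it — only the 49.45 mm² overlap (of its 49.69 mm²) is removed, clipping the outline — 1 connected region. Overall, the cross-section is a single solid region. Island count = 1.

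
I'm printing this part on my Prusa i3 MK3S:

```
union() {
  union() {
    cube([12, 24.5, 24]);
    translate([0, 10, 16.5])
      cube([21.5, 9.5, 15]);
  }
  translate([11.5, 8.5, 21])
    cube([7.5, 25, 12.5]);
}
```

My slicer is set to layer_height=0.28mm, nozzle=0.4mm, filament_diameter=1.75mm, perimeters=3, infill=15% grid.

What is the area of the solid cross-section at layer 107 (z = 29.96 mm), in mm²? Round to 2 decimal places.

320.50 mm²

At z = 29.96 mm: the cube is absent (z outside [0, 24]); the cube at (0, 10) is present — its section is the full 21.5×9.5 rectangle (area 204.25 mm²); Merging all regions: only the 21.5×9.5 cube at (0, 10) is present, so the union is just that shape — area = 204.25 mm²; the 7.5×25 cube at (11.5, 8.5) contributes its full rectangle (area 187.50 mm²); Combining (union): the regions partially overlap — summed areas 391.75 mm² minus the doubly-counted overlap 71.25 mm² gives 320.50 mm² — area = 320.50 mm². Overall, the cross-section is a single solid region. Net area = 320.50 mm².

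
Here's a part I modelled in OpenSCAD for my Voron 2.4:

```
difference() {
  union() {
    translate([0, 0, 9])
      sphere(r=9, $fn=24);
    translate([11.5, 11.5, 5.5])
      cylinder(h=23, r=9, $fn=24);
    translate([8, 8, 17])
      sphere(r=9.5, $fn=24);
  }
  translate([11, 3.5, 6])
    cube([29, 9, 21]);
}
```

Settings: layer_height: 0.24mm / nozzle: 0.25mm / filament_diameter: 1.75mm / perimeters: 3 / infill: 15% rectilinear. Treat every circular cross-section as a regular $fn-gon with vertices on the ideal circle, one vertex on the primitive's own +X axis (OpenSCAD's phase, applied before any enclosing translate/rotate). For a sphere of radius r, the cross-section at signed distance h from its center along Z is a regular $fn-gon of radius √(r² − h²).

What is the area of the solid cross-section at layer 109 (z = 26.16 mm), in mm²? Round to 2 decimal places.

177.80 mm²

At z = 26.16 mm: the sphere is not intersected at this z (|z−center|=17.160 > r=9); the r=9 cylinder at (11.5, 11.5) gives a regular 24-gon of circumradius 9 (constant along its height) (area = (24/2)·9.000²·sin(360°/24) = 251.57 mm²); the r=9.5 sphere at (8, 8) contributes a regular 24-gon of circumradius √(9.5²−9.16²) = 2.519 (area = (24/2)·2.519²·sin(360°/24) = 19.70 mm²); Combining (union): the r=9.5 sphere at (8, 8) lies entirely inside the r=9 cylinder at (11.5, 11.5), so the union is just the r=9 cylinder at (11.5, 11.5) — area = 251.57 mm²; the cube at (11, 3.5) (footprint 29×9) is included at this height (area 261.00 mm²); After the difference (first − rest): starting from that combined region (251.57 mm²), the 29×9 cube at (11, 3.5) partially overlaps it — only the 73.77 mm² overlap (of its 261.00 mm²) is removed, clipping the outline — area = 177.80 mm². Overall, the cross-section is a single solid region. Net area = 177.80 mm².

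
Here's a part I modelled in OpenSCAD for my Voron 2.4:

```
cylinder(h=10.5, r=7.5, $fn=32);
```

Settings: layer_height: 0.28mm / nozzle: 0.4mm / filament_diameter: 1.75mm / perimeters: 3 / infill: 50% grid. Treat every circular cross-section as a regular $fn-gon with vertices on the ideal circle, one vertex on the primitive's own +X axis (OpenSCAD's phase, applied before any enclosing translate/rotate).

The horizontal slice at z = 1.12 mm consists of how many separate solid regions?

1

At z = 1.12 mm: the cylinder: section is a regular 32-gon, circumradius r=7.5. The result has 1 disconnected region.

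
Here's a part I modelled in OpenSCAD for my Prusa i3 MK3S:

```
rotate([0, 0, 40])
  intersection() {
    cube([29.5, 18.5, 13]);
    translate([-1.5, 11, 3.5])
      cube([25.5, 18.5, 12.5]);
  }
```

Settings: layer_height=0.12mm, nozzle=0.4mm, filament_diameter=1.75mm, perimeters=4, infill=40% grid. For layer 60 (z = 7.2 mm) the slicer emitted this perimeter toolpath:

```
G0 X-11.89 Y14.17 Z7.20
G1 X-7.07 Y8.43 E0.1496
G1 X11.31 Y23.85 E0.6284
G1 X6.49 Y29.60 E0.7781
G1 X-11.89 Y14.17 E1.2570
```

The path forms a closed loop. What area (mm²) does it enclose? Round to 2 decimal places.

Apply the shoelace formula to the sequence of (X, Y) vertices; enclosed area = 179.94 mm².

179.94 mm²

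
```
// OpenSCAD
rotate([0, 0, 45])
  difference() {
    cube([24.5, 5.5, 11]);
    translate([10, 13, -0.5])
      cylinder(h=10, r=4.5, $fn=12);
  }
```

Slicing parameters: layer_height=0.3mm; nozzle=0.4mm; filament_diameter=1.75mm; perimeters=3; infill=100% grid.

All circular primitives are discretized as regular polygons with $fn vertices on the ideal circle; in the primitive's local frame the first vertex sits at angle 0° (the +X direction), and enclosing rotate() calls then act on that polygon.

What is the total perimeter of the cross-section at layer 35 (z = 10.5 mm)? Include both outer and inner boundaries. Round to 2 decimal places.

60.00 mm

At z = 10.5 mm: the 24.5×5.5 cube contributes its full rectangle (perimeter 60.00 mm); the cylinder at (10, 13) is not intersected at this z (z outside [-0.5, 9.5]); Subtracting the remaining from the first: none of the subtracted shapes is present at this height, so the 24.5×5.5 cube is unchanged — boundary = 60.00 mm; (rotated 45° about Z; rotation is an isometry so areas/perimeters/island counts are preserved). Overall, the cross-section is a single solid region. Total boundary length (outer) = 60.00 mm.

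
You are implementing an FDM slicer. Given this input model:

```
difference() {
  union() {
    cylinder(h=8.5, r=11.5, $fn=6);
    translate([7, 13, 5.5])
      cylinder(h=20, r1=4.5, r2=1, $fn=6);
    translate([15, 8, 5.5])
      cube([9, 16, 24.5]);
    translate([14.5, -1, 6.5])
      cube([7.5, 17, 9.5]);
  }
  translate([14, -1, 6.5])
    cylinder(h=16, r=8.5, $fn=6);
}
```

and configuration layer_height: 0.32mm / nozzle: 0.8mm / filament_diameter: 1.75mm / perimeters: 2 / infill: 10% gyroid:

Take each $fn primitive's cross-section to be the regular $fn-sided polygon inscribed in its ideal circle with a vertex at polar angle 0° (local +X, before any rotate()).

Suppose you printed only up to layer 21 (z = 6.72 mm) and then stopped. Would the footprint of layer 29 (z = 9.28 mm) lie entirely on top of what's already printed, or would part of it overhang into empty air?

Compare the two slices. At z = 6.72: the cylinder: section is a regular 6-gon, circumradius r=11.5 (area = (6/2)·11.500²·sin(360°/6) = 343.60 mm²); the cone at (7, 13) contributes a regular 6-gon of circumradius 4.287 (interpolated between r1=4.5 and r2=1 at t=0.061) (area = (6/2)·4.287²·sin(360°/6) = 47.74 mm²); the 9×16 cube at (15, 8) contributes its full rectangle (area 144.00 mm²); the cube at (14.5, -1) is present — its section is the full 7.5×17 rectangle (area 127.50 mm²); Taking the union: the regions partially overlap — summed areas 662.83 mm² minus the doubly-counted overlap 56.86 mm² gives 605.97 mm² — area = 605.97 mm²; the r=8.5 cylinder at (14, -1) gives a regular 6-gon of circumradius 8.5 (constant along its height) (area = (6/2)·8.500²·sin(360°/6) = 187.71 mm²); Taking the first minus the rest: starting from the result so far (605.97 mm²), the r=8.5 cylinder at (14, -1) partially overlaps it — only the 73.92 mm² overlap (of its 187.71 mm²) is removed, clipping the outline — area = 532.05 mm². At z = 9.28: the cylinder is absent (z outside [0, 8.5]); the cone at (7, 13) (r1=4.5→r2=1) has section circumradius 3.839 here — a regular 6-gon (area = (6/2)·3.839²·sin(360°/6) = 38.28 mm²); the cube at (15, 8) (footprint 9×16) is included at this height (area 144.00 mm²); the 7.5×17 cube at (14.5, -1) contributes its full rectangle (area 127.50 mm²); Taking the union: the regions partially overlap — summed areas 309.78 mm² minus the doubly-counted overlap 56.00 mm² gives 253.78 mm² — area = 253.78 mm²; the cylinder at (14, -1): section is a regular 6-gon, circumradius r=8.5 (area = (6/2)·8.500²·sin(360°/6) = 187.71 mm²); After the difference (first − rest): starting from that combined region (253.78 mm²), the r=8.5 cylinder at (14, -1) partially overlaps it — only the 43.03 mm² overlap (of its 187.71 mm²) is removed, clipping the outline — area = 210.75 mm². Checking containment: the cross-section at z = 9.28 is a subset of the cross-section at z = 6.72.

entirely on top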